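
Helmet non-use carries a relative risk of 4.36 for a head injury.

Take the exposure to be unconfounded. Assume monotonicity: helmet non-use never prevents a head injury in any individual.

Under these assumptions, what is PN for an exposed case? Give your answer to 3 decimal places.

Under exogeneity and monotonicity, PN = (RR − 1) / RR = 1 − 1/RR.
PN = (4.36 − 1) / 4.36 = 3.36 / 4.36 ≈ 0.7706

PN ≈ 0.771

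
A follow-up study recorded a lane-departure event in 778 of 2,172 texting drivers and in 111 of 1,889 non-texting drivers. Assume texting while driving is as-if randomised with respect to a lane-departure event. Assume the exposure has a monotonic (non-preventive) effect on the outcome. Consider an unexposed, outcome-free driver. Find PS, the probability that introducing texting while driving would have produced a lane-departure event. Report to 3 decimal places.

p₁ = P(outcome | exposed) = 778/2172 = 0.3582
p₀ = P(outcome | unexposed) = 111/1889 = 0.058761
Under exogeneity and monotonicity, PS = (p₁ − p₀) / (1 − p₀).
PS = (0.3582 − 0.058761) / (1 − 0.058761) = 0.29943 / 0.94124 ≈ 0.3181

PS ≈ 0.318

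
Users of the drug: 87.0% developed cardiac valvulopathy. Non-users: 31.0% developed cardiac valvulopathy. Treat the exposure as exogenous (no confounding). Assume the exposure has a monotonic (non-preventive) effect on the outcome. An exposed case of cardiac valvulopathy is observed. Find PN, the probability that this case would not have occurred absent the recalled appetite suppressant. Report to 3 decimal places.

PN ≈ 0.644

p₁ = 0.87, p₀ = 0.31.
Under exogeneity and monotonicity, PN = (p₁ − p₀) / p₁.
PN = (0.87 − 0.31) / 0.87 = 0.56 / 0.87 ≈ 0.6437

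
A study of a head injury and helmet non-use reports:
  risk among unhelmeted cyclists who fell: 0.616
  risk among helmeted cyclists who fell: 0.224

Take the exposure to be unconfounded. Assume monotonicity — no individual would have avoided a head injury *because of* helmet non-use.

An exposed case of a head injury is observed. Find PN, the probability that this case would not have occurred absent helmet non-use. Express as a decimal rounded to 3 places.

PN ≈ 0.636

Let p₁ = 0.616, p₀ = 0.224.
Under exogeneity and monotonicity, PN = (p₁ − p₀) / p₁.
PN = (0.616 − 0.224) / 0.616 = 0.392 / 0.616 ≈ 0.6364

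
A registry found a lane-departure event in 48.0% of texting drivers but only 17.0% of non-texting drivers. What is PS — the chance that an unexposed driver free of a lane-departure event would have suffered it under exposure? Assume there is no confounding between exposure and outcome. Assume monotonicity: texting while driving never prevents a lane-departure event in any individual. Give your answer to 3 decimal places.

PS ≈ 0.373

p₁ = 0.48, p₀ = 0.17.
Under exogeneity and monotonicity, PS = (p₁ − p₀) / (1 − p₀).
PS = (0.48 − 0.17) / (1 − 0.17) = 0.31 / 0.83 ≈ 0.3735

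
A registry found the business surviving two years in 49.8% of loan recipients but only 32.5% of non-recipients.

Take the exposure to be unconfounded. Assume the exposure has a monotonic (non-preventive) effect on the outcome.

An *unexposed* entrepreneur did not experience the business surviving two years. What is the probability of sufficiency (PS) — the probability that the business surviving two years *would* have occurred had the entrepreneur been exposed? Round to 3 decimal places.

PS ≈ 0.256

p₁ = 0.498, p₀ = 0.325.
Under exogeneity and monotonicity, PS = (p₁ − p₀) / (1 − p₀).
PS = (0.498 − 0.325) / (1 − 0.325) = 0.173 / 0.675 ≈ 0.2563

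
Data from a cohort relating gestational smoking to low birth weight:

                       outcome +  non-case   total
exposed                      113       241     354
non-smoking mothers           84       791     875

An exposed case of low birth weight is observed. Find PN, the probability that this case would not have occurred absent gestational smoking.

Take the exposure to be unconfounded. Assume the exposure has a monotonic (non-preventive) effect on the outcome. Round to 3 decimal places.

PN ≈ 0.699

p₁ = P(outcome | exposed) = 113/354 = 0.31921
p₀ = P(outcome | unexposed) = 84/875 = 0.096
Under exogeneity and monotonicity, PN = (p₁ − p₀)/p₁.
PN = (0.31921 − 0.096) / 0.31921 ≈ 0.6993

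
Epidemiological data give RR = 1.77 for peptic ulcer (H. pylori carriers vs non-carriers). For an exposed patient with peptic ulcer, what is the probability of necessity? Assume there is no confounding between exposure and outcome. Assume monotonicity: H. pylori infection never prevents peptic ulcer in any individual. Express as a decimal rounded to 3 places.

PN ≈ 0.435

Under exogeneity and monotonicity, PN = (RR − 1) / RR = 1 − 1/RR.
PN = (1.77 − 1) / 1.77 = 0.77 / 1.77 ≈ 0.4350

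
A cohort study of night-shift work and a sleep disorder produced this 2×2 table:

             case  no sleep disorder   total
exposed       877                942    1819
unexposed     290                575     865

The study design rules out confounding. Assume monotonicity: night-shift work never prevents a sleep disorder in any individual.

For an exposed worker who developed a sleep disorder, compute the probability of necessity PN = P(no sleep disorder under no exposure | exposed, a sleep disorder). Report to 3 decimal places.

PN ≈ 0.305

p₁ = P(outcome | exposed) = 877/1819 = 0.48213
p₀ = P(outcome | unexposed) = 290/865 = 0.33526
Under exogeneity and monotonicity, PN = (p₁ − p₀) / p₁.
PN = (0.48213 − 0.33526) / 0.48213 = 0.14687 / 0.48213 ≈ 0.3046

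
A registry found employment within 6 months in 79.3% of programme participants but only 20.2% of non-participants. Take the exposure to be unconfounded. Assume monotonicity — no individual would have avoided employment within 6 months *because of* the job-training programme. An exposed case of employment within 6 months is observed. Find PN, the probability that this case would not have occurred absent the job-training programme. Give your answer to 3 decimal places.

p₁ = 0.793, p₀ = 0.202.
Under exogeneity and monotonicity, PN = (p₁ − p₀) / p₁.
PN = (0.793 − 0.202) / 0.793 = 0.591 / 0.793 ≈ 0.7453

PN ≈ 0.745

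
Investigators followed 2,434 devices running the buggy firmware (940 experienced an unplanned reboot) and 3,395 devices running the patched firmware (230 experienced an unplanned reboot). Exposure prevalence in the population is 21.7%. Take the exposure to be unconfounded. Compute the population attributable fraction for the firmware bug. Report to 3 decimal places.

p₁ = P(outcome | exposed) = 940/2434 = 0.3862
p₀ = P(outcome | unexposed) = 230/3395 = 0.067747
Overall risk P(Y=1) = π·p₁ + (1−π)·p₀ = 0.217×0.3862 + 0.783×0.067747 = 0.13685.
Under exogeneity, PAF = [P(Y=1) − p₀] / P(Y=1).
PAF = (0.13685 − 0.067747) / 0.13685 ≈ 0.5050

PAF ≈ 0.505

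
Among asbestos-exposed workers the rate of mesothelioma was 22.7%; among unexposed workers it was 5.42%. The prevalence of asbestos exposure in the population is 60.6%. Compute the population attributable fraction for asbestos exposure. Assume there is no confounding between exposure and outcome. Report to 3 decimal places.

p₁ = 0.227, p₀ = 0.0542.
Overall risk P(Y=1) = π·p₁ + (1−π)·p₀ = 0.606×0.227 + 0.394×0.0542 = 0.15892.
Under exogeneity, PAF = [P(Y=1) − p₀] / P(Y=1).
PAF = (0.15892 − 0.0542) / 0.15892 ≈ 0.6589

PAF ≈ 0.659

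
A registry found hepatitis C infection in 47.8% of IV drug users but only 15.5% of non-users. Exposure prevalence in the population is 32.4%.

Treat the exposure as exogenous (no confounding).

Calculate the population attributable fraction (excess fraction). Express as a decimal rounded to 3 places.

PAF ≈ 0.403

p₁ = 0.478, p₀ = 0.155.
Overall risk P(Y=1) = π·p₁ + (1−π)·p₀ = 0.324×0.478 + 0.676×0.155 = 0.25965.
Under exogeneity, PAF = [P(Y=1) − p₀] / P(Y=1).
PAF = (0.25965 − 0.155) / 0.25965 ≈ 0.4030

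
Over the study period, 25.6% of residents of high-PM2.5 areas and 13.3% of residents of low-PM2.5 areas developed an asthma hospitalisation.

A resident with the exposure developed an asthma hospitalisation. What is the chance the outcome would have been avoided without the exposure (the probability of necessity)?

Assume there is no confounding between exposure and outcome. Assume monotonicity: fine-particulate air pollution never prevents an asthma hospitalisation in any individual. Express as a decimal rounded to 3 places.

PN ≈ 0.480

p₁ = 0.256, p₀ = 0.133.
Under exogeneity and monotonicity, PN = (p₁ − p₀) / p₁.
PN = (0.256 − 0.133) / 0.256 = 0.123 / 0.256 ≈ 0.4805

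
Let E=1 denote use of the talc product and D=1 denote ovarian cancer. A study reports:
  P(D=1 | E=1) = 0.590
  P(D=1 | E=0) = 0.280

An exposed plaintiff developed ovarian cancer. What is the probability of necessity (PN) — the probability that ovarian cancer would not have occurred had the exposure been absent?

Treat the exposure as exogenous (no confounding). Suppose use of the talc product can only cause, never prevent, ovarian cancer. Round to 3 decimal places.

Let p₁ = 0.59, p₀ = 0.28.
Under exogeneity and monotonicity, PN = (p₁ − p₀) / p₁.
PN = (0.59 − 0.28) / 0.59 = 0.31 / 0.59 ≈ 0.5254

PN ≈ 0.525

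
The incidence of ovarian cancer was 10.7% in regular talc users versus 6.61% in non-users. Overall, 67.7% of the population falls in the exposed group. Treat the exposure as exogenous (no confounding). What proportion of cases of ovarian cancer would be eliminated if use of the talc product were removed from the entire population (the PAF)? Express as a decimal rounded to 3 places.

PAF ≈ 0.295

p₁ = 0.107, p₀ = 0.0661.
Overall risk P(Y=1) = π·p₁ + (1−π)·p₀ = 0.677×0.107 + 0.323×0.0661 = 0.093789.
Under exogeneity, PAF = [P(Y=1) − p₀] / P(Y=1).
PAF = (0.093789 − 0.0661) / 0.093789 ≈ 0.2952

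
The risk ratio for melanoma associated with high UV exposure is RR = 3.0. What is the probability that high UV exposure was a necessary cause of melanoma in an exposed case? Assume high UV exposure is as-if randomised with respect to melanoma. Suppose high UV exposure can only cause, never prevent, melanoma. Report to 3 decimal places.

Under exogeneity and monotonicity, PN = (RR − 1) / RR = 1 − 1/RR.
PN = (3.0 − 1) / 3.0 = 2 / 3.0 ≈ 0.6667

PN ≈ 0.667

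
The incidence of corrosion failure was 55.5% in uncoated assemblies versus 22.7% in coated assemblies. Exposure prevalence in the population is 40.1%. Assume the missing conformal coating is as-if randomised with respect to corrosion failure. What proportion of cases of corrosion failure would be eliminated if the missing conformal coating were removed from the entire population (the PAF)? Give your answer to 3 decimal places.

PAF ≈ 0.367

p₁ = 0.555, p₀ = 0.227.
Overall risk P(Y=1) = π·p₁ + (1−π)·p₀ = 0.401×0.555 + 0.599×0.227 = 0.35853.
Under exogeneity, PAF = [P(Y=1) − p₀] / P(Y=1).
PAF = (0.35853 − 0.227) / 0.35853 ≈ 0.3669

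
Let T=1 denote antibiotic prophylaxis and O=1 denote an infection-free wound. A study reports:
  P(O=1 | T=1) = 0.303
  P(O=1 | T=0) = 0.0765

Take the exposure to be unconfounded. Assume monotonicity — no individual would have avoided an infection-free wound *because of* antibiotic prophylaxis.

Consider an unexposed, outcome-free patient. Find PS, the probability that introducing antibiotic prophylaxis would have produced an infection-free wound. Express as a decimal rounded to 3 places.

Let p₁ = 0.303, p₀ = 0.0765.
Under exogeneity and monotonicity, PS = (p₁ − p₀) / (1 − p₀).
PS = (0.303 − 0.0765) / (1 − 0.0765) = 0.2265 / 0.9235 ≈ 0.2453

PS ≈ 0.245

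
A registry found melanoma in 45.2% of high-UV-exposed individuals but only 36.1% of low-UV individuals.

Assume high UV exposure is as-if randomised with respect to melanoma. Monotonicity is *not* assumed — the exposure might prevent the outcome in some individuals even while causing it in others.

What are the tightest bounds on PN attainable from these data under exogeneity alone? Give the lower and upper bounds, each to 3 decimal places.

p₁ = 0.452, p₀ = 0.361.
Under exogeneity alone the bounds on PN are max{0,(p₁−p₀)/p₁} ≤ PN ≤ min{1,(1−p₀)/p₁}.
  lower = (p₁ − p₀)/p₁ = 0.091 / 0.452 ≈ 0.2013
  upper = min{1, (1 − p₀)/p₁} = 0.639 / 0.452 ≈ 1.4137 → capped at 1

0.201 ≤ PN ≤ 1.000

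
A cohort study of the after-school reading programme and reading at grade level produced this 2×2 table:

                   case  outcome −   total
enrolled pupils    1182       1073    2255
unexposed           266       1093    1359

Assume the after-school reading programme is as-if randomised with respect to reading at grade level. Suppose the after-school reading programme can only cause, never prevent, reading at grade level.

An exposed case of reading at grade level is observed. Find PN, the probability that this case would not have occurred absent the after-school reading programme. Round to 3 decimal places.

p₁ = P(outcome | exposed) = 1182/2255 = 0.52417
p₀ = P(outcome | unexposed) = 266/1359 = 0.19573
Under exogeneity and monotonicity, PN = (p₁ − p₀)/p₁.
PN = (0.52417 − 0.19573) / 0.52417 ≈ 0.6266

PN ≈ 0.627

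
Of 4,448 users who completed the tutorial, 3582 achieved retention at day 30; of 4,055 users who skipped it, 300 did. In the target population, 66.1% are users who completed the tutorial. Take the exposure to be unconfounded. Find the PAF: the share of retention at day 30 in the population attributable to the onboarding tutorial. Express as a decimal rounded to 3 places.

p₁ = P(outcome | exposed) = 3582/4448 = 0.80531
p₀ = P(outcome | unexposed) = 300/4055 = 0.073983
Overall risk P(Y=1) = π·p₁ + (1−π)·p₀ = 0.661×0.80531 + 0.339×0.073983 = 0.55739.
Under exogeneity, PAF = [P(Y=1) − p₀] / P(Y=1).
PAF = (0.55739 − 0.073983) / 0.55739 ≈ 0.8673

PAF ≈ 0.867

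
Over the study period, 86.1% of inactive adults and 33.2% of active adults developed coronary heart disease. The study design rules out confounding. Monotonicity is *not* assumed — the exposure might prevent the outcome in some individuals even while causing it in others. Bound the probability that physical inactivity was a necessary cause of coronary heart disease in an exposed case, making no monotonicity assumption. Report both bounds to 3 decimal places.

0.614 ≤ PN ≤ 0.776

p₁ = 0.861, p₀ = 0.332.
Under exogeneity alone the bounds on PN are max{0,(p₁−p₀)/p₁} ≤ PN ≤ min{1,(1−p₀)/p₁}.
  lower = (p₁ − p₀)/p₁ = 0.529 / 0.861 ≈ 0.6144
  upper = min{1, (1 − p₀)/p₁} = 0.668 / 0.861 ≈ 0.7758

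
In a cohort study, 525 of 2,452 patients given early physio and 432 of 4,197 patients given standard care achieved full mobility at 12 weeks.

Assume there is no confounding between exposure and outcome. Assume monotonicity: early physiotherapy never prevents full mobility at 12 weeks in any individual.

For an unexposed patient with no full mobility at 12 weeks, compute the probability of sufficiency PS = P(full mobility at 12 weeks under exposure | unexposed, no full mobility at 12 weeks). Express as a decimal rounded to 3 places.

p₁ = P(outcome | exposed) = 525/2452 = 0.21411
p₀ = P(outcome | unexposed) = 432/4197 = 0.10293
Under exogeneity and monotonicity, PS = (p₁ − p₀) / (1 − p₀).
PS = (0.21411 − 0.10293) / (1 − 0.10293) = 0.11118 / 0.89707 ≈ 0.1239

PS ≈ 0.124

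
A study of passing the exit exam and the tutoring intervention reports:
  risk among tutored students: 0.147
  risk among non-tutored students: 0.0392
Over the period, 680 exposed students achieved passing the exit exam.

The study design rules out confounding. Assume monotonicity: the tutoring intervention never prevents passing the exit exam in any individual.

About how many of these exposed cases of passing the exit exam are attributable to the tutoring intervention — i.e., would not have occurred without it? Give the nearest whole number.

about 499 cases

Let p₁ = 0.147, p₀ = 0.0392.
PN = (p₁ − p₀)/p₁ = (0.147 − 0.0392) / 0.147 ≈ 0.73333.
Attributable cases ≈ PN × (exposed cases) = 0.73333 × 680 ≈ 498.67.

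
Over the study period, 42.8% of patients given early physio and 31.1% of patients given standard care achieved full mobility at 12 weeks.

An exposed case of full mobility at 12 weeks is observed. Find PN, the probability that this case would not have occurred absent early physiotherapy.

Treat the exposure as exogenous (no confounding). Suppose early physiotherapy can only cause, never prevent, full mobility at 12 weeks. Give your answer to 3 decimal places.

PN ≈ 0.273

p₁ = 0.428, p₀ = 0.311.
Under exogeneity and monotonicity, PN = (p₁ − p₀) / p₁.
PN = (0.428 − 0.311) / 0.428 = 0.117 / 0.428 ≈ 0.2734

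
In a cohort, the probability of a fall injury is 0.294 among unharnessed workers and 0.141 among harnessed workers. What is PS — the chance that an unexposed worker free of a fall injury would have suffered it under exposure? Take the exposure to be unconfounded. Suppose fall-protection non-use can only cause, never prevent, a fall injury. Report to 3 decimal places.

PS ≈ 0.178

Let p₁ = 0.294, p₀ = 0.141.
Under exogeneity and monotonicity, PS = (p₁ − p₀) / (1 − p₀).
PS = (0.294 − 0.141) / (1 − 0.141) = 0.153 / 0.859 ≈ 0.1781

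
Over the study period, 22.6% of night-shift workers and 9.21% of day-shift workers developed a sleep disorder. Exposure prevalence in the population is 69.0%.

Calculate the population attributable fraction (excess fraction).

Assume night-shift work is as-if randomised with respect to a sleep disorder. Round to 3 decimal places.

PAF ≈ 0.501

p₁ = 0.226, p₀ = 0.0921.
Overall risk P(Y=1) = π·p₁ + (1−π)·p₀ = 0.69×0.226 + 0.31×0.0921 = 0.18449.
Under exogeneity, PAF = [P(Y=1) − p₀] / P(Y=1).
PAF = (0.18449 − 0.0921) / 0.18449 ≈ 0.5008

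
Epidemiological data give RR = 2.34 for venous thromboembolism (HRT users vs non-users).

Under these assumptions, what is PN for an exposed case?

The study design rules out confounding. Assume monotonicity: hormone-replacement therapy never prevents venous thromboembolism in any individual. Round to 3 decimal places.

PN ≈ 0.573

Under exogeneity and monotonicity, PN = (RR − 1) / RR = 1 − 1/RR.
PN = (2.34 − 1) / 2.34 = 1.34 / 2.34 ≈ 0.5726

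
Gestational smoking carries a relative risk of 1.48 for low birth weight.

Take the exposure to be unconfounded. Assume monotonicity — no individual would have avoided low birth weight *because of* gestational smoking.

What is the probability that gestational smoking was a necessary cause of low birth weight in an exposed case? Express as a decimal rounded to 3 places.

PN ≈ 0.324

Under exogeneity and monotonicity, PN = (RR − 1) / RR = 1 − 1/RR.
PN = (1.48 − 1) / 1.48 = 0.48 / 1.48 ≈ 0.3243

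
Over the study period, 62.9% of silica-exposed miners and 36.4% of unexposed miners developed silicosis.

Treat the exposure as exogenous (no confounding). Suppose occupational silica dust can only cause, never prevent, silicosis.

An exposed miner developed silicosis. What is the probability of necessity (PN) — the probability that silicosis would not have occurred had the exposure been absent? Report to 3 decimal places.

PN ≈ 0.421

p₁ = 0.629, p₀ = 0.364.
Under exogeneity and monotonicity, PN = (p₁ − p₀) / p₁.
PN = (0.629 − 0.364) / 0.629 = 0.265 / 0.629 ≈ 0.4213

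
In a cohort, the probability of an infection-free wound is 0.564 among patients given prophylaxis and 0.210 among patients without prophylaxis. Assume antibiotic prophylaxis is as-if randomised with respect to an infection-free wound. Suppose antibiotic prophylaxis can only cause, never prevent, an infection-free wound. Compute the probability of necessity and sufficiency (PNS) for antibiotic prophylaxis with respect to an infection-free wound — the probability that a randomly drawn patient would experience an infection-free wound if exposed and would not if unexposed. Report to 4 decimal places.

PNS ≈ 0.3540

Let p₁ = 0.564, p₀ = 0.21.
Under exogeneity and monotonicity, PNS = p₁ − p₀.
PNS = 0.564 − 0.21 = 0.354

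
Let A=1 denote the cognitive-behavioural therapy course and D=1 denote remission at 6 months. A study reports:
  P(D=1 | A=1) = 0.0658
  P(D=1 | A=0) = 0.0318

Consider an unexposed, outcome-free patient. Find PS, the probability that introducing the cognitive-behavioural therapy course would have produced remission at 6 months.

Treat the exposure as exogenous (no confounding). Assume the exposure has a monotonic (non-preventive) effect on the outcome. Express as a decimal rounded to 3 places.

Let p₁ = 0.0658, p₀ = 0.0318.
Under exogeneity and monotonicity, PS = (p₁ − p₀) / (1 − p₀).
PS = (0.0658 − 0.0318) / (1 − 0.0318) = 0.034 / 0.9682 ≈ 0.0351

PS ≈ 0.035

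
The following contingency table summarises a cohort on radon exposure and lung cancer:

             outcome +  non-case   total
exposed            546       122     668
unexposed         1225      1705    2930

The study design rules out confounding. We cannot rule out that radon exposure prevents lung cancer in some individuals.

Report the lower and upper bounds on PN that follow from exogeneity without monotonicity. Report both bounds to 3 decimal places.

0.488 ≤ PN ≤ 0.712

p₁ = P(outcome | exposed) = 546/668 = 0.81737
p₀ = P(outcome | unexposed) = 1225/2930 = 0.41809
Under exogeneity alone the bounds on PN are max{0,(p₁−p₀)/p₁} ≤ PN ≤ min{1,(1−p₀)/p₁}.
  lower = (p₁ − p₀)/p₁ = 0.39928 / 0.81737 ≈ 0.4885
  upper = min{1, (1 − p₀)/p₁} = 0.58191 / 0.81737 ≈ 0.7119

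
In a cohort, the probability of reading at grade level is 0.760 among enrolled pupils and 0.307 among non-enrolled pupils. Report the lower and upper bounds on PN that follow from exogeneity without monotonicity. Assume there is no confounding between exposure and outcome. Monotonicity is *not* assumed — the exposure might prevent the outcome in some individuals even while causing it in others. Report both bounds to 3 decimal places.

0.596 ≤ PN ≤ 0.912

Let p₁ = 0.76, p₀ = 0.307.
Under exogeneity alone the bounds on PN are max{0,(p₁−p₀)/p₁} ≤ PN ≤ min{1,(1−p₀)/p₁}.
  lower = (p₁ − p₀)/p₁ = 0.453 / 0.76 ≈ 0.5961
  upper = min{1, (1 − p₀)/p₁} = 0.693 / 0.76 ≈ 0.9118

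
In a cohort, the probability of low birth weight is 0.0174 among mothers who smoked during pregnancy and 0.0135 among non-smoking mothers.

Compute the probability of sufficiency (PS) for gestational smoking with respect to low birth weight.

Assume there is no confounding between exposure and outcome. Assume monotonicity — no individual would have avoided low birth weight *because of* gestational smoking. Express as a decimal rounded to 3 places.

PS ≈ 0.004

Let p₁ = 0.0174, p₀ = 0.0135.
Under exogeneity and monotonicity, PS = (p₁ − p₀) / (1 − p₀).
PS = (0.0174 − 0.0135) / (1 − 0.0135) = 0.0039 / 0.9865 ≈ 0.0040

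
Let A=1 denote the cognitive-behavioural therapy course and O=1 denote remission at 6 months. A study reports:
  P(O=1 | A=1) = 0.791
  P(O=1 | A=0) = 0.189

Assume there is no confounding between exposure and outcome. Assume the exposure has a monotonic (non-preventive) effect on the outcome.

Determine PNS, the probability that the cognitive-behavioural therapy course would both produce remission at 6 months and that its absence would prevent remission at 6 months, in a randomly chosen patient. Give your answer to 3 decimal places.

Let p₁ = 0.791, p₀ = 0.189.
Under exogeneity and monotonicity, PNS = p₁ − p₀.
PNS = 0.791 − 0.189 = 0.602

PNS ≈ 0.602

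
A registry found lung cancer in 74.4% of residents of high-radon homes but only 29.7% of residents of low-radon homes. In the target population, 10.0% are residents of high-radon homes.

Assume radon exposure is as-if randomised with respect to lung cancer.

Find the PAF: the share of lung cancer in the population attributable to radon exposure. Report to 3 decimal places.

PAF ≈ 0.131

p₁ = 0.744, p₀ = 0.297.
Overall risk P(Y=1) = π·p₁ + (1−π)·p₀ = 0.1×0.744 + 0.9×0.297 = 0.3417.
Under exogeneity, PAF = [P(Y=1) − p₀] / P(Y=1).
PAF = (0.3417 − 0.297) / 0.3417 ≈ 0.1308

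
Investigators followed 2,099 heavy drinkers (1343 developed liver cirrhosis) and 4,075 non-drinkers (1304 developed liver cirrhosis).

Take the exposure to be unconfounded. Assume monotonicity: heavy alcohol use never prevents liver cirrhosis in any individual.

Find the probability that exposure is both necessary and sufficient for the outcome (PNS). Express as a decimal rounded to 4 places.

p₁ = P(outcome | exposed) = 1343/2099 = 0.63983
p₀ = P(outcome | unexposed) = 1304/4075 = 0.32
Under exogeneity and monotonicity, PNS = p₁ − p₀.
PNS = 0.63983 − 0.32 = 0.31983

PNS ≈ 0.3198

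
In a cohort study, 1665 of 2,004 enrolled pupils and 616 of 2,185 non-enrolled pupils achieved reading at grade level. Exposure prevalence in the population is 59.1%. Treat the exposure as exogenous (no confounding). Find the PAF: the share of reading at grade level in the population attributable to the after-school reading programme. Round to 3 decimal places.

PAF ≈ 0.535

p₁ = P(outcome | exposed) = 1665/2004 = 0.83084
p₀ = P(outcome | unexposed) = 616/2185 = 0.28192
Overall risk P(Y=1) = π·p₁ + (1−π)·p₀ = 0.591×0.83084 + 0.409×0.28192 = 0.60633.
Under exogeneity, PAF = [P(Y=1) − p₀] / P(Y=1).
PAF = (0.60633 − 0.28192) / 0.60633 ≈ 0.5350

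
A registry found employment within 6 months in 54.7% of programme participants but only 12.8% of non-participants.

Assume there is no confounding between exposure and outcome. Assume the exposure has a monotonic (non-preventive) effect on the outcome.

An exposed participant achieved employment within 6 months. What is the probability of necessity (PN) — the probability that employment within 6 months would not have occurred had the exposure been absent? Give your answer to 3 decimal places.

PN ≈ 0.766

p₁ = 0.547, p₀ = 0.128.
Under exogeneity and monotonicity, PN = (p₁ − p₀) / p₁.
PN = (0.547 − 0.128) / 0.547 = 0.419 / 0.547 ≈ 0.7660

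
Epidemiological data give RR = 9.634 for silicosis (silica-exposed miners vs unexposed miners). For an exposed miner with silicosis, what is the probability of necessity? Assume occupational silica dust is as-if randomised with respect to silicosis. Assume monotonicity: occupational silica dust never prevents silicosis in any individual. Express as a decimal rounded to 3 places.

Under exogeneity and monotonicity, PN = (RR − 1) / RR = 1 − 1/RR.
PN = (9.634 − 1) / 9.634 = 8.634 / 9.634 ≈ 0.8962

PN ≈ 0.896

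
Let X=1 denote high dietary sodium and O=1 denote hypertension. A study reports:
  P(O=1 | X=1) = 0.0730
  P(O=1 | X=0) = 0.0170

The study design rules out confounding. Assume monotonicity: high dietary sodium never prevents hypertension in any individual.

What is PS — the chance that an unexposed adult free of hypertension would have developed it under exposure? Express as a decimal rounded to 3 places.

PS ≈ 0.057

Let p₁ = 0.073, p₀ = 0.017.
Under exogeneity and monotonicity, PS = (p₁ − p₀) / (1 − p₀).
PS = (0.073 − 0.017) / (1 − 0.017) = 0.056 / 0.983 ≈ 0.0570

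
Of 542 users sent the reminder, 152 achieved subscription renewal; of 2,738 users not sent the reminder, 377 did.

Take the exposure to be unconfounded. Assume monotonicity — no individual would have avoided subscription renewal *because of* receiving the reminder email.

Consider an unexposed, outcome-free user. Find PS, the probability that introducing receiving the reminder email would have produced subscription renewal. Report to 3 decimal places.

PS ≈ 0.166

p₁ = P(outcome | exposed) = 152/542 = 0.28044
p₀ = P(outcome | unexposed) = 377/2738 = 0.13769
Under exogeneity and monotonicity, PS = (p₁ − p₀) / (1 − p₀).
PS = (0.28044 − 0.13769) / (1 − 0.13769) = 0.14275 / 0.86231 ≈ 0.1655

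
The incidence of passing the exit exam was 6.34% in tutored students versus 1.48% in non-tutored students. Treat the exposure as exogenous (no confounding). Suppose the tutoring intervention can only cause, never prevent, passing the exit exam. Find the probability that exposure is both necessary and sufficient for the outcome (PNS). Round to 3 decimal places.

p₁ = 0.0634, p₀ = 0.0148.
Under exogeneity and monotonicity, PNS = p₁ − p₀.
PNS = 0.0634 − 0.0148 = 0.0486

PNS ≈ 0.049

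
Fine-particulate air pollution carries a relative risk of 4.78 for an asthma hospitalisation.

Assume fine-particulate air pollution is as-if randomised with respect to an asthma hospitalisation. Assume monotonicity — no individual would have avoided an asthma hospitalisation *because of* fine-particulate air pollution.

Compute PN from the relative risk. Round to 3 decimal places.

PN ≈ 0.791

Under exogeneity and monotonicity, PN = (RR − 1) / RR = 1 − 1/RR.
PN = (4.78 − 1) / 4.78 = 3.78 / 4.78 ≈ 0.7908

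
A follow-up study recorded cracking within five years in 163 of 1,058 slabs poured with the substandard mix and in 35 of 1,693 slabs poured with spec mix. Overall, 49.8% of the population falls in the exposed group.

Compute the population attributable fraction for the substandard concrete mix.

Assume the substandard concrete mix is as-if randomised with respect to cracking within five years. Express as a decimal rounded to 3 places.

p₁ = P(outcome | exposed) = 163/1058 = 0.15406
p₀ = P(outcome | unexposed) = 35/1693 = 0.020673
Overall risk P(Y=1) = π·p₁ + (1−π)·p₀ = 0.498×0.15406 + 0.502×0.020673 = 0.087102.
Under exogeneity, PAF = [P(Y=1) − p₀] / P(Y=1).
PAF = (0.087102 − 0.020673) / 0.087102 ≈ 0.7627

PAF ≈ 0.763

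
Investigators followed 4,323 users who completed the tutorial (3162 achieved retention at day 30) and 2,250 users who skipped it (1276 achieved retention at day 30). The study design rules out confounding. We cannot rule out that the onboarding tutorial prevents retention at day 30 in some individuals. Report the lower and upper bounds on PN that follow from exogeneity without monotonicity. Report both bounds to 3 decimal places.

p₁ = P(outcome | exposed) = 3162/4323 = 0.73144
p₀ = P(outcome | unexposed) = 1276/2250 = 0.56711
Under exogeneity alone the bounds on PN are max{0,(p₁−p₀)/p₁} ≤ PN ≤ min{1,(1−p₀)/p₁}.
  lower = (p₁ − p₀)/p₁ = 0.16433 / 0.73144 ≈ 0.2247
  upper = min{1, (1 − p₀)/p₁} = 0.43289 / 0.73144 ≈ 0.5918

0.225 ≤ PN ≤ 0.592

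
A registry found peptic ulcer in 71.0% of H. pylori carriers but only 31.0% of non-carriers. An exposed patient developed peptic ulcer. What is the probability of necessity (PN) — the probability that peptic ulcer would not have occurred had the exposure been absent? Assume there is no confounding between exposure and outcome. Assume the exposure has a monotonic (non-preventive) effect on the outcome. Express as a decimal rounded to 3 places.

PN ≈ 0.563

p₁ = 0.71, p₀ = 0.31.
Under exogeneity and monotonicity, PN = (p₁ − p₀) / p₁.
PN = (0.71 − 0.31) / 0.71 = 0.4 / 0.71 ≈ 0.5634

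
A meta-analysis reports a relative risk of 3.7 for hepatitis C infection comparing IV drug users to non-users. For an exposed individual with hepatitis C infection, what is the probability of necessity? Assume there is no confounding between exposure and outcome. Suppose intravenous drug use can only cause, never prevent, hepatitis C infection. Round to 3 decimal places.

Under exogeneity and monotonicity, PN = (RR − 1) / RR = 1 − 1/RR.
PN = (3.7 − 1) / 3.7 = 2.7 / 3.7 ≈ 0.7297

PN ≈ 0.730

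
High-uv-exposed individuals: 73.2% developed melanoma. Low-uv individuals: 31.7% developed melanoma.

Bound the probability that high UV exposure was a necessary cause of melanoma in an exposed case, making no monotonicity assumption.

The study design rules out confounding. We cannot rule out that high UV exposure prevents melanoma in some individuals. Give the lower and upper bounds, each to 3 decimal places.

0.567 ≤ PN ≤ 0.933

p₁ = 0.732, p₀ = 0.317.
Under exogeneity alone the bounds on PN are max{0,(p₁−p₀)/p₁} ≤ PN ≤ min{1,(1−p₀)/p₁}.
  lower = (p₁ − p₀)/p₁ = 0.415 / 0.732 ≈ 0.5669
  upper = min{1, (1 − p₀)/p₁} = 0.683 / 0.732 ≈ 0.9331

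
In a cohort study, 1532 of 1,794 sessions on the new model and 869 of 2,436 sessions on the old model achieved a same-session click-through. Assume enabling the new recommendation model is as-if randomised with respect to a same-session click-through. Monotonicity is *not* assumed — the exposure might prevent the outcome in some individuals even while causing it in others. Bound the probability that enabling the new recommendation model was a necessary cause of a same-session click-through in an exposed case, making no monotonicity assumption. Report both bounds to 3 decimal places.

0.582 ≤ PN ≤ 0.753

p₁ = P(outcome | exposed) = 1532/1794 = 0.85396
p₀ = P(outcome | unexposed) = 869/2436 = 0.35673
Under exogeneity alone the bounds on PN are max{0,(p₁−p₀)/p₁} ≤ PN ≤ min{1,(1−p₀)/p₁}.
  lower = (p₁ − p₀)/p₁ = 0.49723 / 0.85396 ≈ 0.5823
  upper = min{1, (1 − p₀)/p₁} = 0.64327 / 0.85396 ≈ 0.7533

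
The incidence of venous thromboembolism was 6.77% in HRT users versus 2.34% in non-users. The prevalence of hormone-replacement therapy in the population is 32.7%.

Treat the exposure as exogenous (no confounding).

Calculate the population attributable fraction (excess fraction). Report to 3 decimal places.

p₁ = 0.0677, p₀ = 0.0234.
Overall risk P(Y=1) = π·p₁ + (1−π)·p₀ = 0.327×0.0677 + 0.673×0.0234 = 0.037886.
Under exogeneity, PAF = [P(Y=1) − p₀] / P(Y=1).
PAF = (0.037886 − 0.0234) / 0.037886 ≈ 0.3824

PAF ≈ 0.382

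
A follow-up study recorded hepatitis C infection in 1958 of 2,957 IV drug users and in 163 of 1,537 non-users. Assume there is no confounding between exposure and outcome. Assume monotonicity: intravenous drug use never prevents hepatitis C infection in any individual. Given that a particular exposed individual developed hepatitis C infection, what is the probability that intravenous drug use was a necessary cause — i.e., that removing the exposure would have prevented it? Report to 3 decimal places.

p₁ = P(outcome | exposed) = 1958/2957 = 0.66216
p₀ = P(outcome | unexposed) = 163/1537 = 0.10605
Under exogeneity and monotonicity, PN = (p₁ − p₀) / p₁.
PN = (0.66216 − 0.10605) / 0.66216 = 0.55611 / 0.66216 ≈ 0.8398

PN ≈ 0.840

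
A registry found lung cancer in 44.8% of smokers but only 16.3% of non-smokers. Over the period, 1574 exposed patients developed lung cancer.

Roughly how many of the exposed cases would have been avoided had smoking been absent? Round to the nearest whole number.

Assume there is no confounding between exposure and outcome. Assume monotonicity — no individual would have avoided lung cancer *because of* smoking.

p₁ = 0.448, p₀ = 0.163.
PN = (p₁ − p₀)/p₁ = (0.448 − 0.163) / 0.448 ≈ 0.63616.
Attributable cases ≈ PN × (exposed cases) = 0.63616 × 1574 ≈ 1001.32.

about 1001 cases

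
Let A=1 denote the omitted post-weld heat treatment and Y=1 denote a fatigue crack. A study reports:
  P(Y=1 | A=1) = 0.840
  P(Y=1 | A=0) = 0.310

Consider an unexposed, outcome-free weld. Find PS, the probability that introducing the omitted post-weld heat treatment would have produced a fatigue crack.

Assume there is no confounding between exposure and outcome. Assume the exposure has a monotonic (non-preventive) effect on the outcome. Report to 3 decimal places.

Let p₁ = 0.84, p₀ = 0.31.
Under exogeneity and monotonicity, PS = (p₁ − p₀) / (1 − p₀).
PS = (0.84 − 0.31) / (1 − 0.31) = 0.53 / 0.69 ≈ 0.7681

PS ≈ 0.768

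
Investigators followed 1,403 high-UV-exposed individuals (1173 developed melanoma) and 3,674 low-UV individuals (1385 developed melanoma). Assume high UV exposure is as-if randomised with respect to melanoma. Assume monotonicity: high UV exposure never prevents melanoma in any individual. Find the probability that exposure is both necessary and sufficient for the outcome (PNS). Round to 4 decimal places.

p₁ = P(outcome | exposed) = 1173/1403 = 0.83607
p₀ = P(outcome | unexposed) = 1385/3674 = 0.37697
Under exogeneity and monotonicity, PNS = p₁ − p₀.
PNS = 0.83607 − 0.37697 = 0.45909

PNS ≈ 0.4591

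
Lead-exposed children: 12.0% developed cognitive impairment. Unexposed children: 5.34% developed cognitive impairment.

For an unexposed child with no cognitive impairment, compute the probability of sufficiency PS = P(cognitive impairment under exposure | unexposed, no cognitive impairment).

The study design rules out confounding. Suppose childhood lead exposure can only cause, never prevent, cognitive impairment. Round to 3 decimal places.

PS ≈ 0.070

p₁ = 0.12, p₀ = 0.0534.
Under exogeneity and monotonicity, PS = (p₁ − p₀) / (1 − p₀).
PS = (0.12 − 0.0534) / (1 − 0.0534) = 0.0666 / 0.9466 ≈ 0.0704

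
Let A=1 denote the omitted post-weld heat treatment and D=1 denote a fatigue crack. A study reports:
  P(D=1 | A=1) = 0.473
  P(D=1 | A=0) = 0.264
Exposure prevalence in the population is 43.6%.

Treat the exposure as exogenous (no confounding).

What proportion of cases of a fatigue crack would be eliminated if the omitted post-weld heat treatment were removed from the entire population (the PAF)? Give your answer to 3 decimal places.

Let p₁ = 0.473, p₀ = 0.264.
Overall risk P(Y=1) = π·p₁ + (1−π)·p₀ = 0.436×0.473 + 0.564×0.264 = 0.35512.
Under exogeneity, PAF = [P(Y=1) − p₀] / P(Y=1).
PAF = (0.35512 − 0.264) / 0.35512 ≈ 0.2566

PAF ≈ 0.257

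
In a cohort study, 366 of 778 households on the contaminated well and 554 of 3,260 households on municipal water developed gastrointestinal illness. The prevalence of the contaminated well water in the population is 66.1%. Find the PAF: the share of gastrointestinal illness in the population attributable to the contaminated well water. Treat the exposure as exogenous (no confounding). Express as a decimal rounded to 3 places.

p₁ = P(outcome | exposed) = 366/778 = 0.47044
p₀ = P(outcome | unexposed) = 554/3260 = 0.16994
Overall risk P(Y=1) = π·p₁ + (1−π)·p₀ = 0.661×0.47044 + 0.339×0.16994 = 0.36857.
Under exogeneity, PAF = [P(Y=1) − p₀] / P(Y=1).
PAF = (0.36857 − 0.16994) / 0.36857 ≈ 0.5389

PAF ≈ 0.539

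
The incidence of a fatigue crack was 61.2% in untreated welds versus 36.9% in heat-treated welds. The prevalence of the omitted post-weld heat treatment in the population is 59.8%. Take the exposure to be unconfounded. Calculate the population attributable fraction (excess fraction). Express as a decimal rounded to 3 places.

p₁ = 0.612, p₀ = 0.369.
Overall risk P(Y=1) = π·p₁ + (1−π)·p₀ = 0.598×0.612 + 0.402×0.369 = 0.51431.
Under exogeneity, PAF = [P(Y=1) − p₀] / P(Y=1).
PAF = (0.51431 − 0.369) / 0.51431 ≈ 0.2825

PAF ≈ 0.283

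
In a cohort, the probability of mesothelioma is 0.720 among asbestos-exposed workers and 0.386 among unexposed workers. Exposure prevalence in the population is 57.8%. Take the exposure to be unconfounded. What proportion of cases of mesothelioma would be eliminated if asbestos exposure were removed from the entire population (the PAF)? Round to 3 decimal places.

PAF ≈ 0.333

Let p₁ = 0.72, p₀ = 0.386.
Overall risk P(Y=1) = π·p₁ + (1−π)·p₀ = 0.578×0.72 + 0.422×0.386 = 0.57905.
Under exogeneity, PAF = [P(Y=1) − p₀] / P(Y=1).
PAF = (0.57905 − 0.386) / 0.57905 ≈ 0.3334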